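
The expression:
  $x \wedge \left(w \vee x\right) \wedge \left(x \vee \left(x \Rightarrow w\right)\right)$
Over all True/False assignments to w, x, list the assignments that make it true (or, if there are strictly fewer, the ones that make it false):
is true only for:
  w=False, x=True;
  w=True, x=True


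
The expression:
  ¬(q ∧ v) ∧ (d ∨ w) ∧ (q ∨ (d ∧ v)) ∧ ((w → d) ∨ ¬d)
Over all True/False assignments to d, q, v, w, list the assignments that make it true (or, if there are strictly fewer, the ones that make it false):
is true only for:
  d=False, q=True, v=False, w=True;
  d=True, q=False, v=True, w=False;
  d=True, q=False, v=True, w=True;
  d=True, q=True, v=False, w=False;
  d=True, q=True, v=False, w=True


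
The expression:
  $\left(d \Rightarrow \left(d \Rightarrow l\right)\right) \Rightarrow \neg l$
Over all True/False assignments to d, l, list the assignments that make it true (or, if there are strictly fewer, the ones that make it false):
is true only for:
  d=False, l=False;
  d=True, l=False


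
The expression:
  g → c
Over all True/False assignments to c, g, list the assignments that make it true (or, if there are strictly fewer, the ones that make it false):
is false only for:
  c=False, g=True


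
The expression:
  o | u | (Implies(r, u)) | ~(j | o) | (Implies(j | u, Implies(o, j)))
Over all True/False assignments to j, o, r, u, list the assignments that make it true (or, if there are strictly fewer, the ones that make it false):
is always true.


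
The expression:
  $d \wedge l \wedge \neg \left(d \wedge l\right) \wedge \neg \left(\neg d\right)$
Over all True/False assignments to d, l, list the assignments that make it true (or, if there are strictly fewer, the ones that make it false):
is never true.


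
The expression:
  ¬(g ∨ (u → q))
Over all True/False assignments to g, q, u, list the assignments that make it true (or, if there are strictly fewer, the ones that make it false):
is true only for:
  g=False, q=False, u=True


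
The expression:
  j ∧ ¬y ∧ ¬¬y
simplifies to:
False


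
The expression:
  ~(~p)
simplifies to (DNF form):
p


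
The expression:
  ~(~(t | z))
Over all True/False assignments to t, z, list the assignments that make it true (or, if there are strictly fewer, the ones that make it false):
is false only for:
  t=False, z=False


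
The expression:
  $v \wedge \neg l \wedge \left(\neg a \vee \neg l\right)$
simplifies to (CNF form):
$v \wedge \neg l$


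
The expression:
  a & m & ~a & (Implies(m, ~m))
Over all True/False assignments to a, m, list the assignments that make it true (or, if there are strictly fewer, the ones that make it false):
is never true.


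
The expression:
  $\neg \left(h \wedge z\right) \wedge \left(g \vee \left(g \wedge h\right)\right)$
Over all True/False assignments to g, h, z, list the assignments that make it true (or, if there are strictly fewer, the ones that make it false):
is true only for:
  g=True, h=False, z=False;
  g=True, h=False, z=True;
  g=True, h=True, z=False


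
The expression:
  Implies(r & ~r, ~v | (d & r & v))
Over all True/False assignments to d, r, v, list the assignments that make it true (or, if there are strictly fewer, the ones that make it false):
is always true.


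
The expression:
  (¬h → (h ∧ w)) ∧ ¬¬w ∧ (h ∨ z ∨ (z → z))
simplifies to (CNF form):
h ∧ w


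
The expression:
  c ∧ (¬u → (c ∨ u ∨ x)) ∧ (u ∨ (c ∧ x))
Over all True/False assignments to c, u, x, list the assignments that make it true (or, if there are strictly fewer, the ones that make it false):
is true only for:
  c=True, u=False, x=True;
  c=True, u=True, x=False;
  c=True, u=True, x=True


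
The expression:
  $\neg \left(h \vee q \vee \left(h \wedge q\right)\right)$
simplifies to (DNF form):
$\neg h \wedge \neg q$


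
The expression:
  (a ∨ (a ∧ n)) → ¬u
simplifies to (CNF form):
¬a ∨ ¬u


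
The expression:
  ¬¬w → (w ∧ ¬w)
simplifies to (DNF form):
¬w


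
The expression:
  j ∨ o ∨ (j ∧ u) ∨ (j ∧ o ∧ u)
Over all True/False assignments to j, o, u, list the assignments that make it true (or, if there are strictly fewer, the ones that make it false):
is false only for:
  j=False, o=False, u=False;
  j=False, o=False, u=True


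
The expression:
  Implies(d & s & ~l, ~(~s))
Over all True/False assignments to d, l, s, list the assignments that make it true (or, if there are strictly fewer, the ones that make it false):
is always true.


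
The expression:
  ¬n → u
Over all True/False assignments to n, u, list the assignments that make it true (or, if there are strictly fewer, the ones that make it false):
is false only for:
  n=False, u=False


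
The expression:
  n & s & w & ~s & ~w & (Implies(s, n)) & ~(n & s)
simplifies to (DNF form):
False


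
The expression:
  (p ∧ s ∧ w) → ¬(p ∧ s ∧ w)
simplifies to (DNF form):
¬p ∨ ¬s ∨ ¬w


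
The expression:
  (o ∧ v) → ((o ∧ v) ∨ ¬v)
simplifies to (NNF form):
True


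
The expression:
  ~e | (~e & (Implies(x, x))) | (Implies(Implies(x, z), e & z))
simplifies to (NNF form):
x | z | ~e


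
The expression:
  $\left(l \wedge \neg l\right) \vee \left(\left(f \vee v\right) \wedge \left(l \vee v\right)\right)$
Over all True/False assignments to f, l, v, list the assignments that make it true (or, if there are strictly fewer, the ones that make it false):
is false only for:
  f=False, l=False, v=False;
  f=False, l=True, v=False;
  f=True, l=False, v=False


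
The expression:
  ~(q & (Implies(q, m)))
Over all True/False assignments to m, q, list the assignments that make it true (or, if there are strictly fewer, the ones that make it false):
is false only for:
  m=True, q=True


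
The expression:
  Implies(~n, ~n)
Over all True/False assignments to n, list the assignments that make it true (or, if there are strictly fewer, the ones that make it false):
is always true.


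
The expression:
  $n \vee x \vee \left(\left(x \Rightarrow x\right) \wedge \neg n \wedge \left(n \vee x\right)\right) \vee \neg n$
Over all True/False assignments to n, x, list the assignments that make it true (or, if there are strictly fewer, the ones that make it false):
is always true.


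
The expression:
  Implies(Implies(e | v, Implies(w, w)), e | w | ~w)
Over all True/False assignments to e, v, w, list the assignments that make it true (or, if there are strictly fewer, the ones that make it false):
is always true.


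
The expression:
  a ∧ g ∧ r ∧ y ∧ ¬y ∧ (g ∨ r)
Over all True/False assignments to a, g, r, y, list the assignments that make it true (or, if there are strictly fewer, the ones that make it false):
is never true.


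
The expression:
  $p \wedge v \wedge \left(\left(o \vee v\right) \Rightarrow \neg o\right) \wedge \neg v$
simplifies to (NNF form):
$\text{False}$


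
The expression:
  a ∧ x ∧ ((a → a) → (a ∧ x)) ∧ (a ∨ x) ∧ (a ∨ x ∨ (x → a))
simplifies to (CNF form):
a ∧ x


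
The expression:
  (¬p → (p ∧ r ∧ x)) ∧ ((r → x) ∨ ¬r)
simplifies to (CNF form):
p ∧ (x ∨ ¬r)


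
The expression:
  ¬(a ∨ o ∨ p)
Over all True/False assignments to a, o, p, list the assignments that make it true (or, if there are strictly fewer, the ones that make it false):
is true only for:
  a=False, o=False, p=False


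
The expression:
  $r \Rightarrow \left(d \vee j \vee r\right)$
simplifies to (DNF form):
$\text{True}$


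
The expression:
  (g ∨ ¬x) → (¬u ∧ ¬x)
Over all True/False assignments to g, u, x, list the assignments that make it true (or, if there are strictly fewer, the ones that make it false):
is true only for:
  g=False, u=False, x=False;
  g=False, u=False, x=True;
  g=False, u=True, x=True;
  g=True, u=False, x=False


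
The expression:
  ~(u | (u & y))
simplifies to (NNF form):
~u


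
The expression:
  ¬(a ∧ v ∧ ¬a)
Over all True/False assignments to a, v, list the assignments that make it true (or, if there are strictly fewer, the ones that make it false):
is always true.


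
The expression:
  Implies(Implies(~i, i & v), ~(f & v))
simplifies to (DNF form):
~f | ~i | ~v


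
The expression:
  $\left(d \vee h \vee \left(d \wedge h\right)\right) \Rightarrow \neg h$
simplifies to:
$\neg h$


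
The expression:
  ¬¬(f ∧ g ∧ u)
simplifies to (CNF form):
f ∧ g ∧ u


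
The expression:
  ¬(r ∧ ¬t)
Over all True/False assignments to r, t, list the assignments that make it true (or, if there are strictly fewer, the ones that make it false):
is false only for:
  r=True, t=False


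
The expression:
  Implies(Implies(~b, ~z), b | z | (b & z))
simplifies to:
b | z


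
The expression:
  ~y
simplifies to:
~y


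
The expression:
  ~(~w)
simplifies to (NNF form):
w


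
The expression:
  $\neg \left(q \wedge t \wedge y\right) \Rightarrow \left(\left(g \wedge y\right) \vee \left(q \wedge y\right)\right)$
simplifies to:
$y \wedge \left(g \vee q\right)$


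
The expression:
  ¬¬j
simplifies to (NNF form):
j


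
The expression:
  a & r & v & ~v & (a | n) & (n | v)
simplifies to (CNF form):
False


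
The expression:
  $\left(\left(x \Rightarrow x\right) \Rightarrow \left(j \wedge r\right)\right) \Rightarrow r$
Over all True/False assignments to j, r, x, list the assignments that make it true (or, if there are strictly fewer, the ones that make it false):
is always true.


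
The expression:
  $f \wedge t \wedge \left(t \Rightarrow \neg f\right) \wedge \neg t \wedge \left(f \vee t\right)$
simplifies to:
$\text{False}$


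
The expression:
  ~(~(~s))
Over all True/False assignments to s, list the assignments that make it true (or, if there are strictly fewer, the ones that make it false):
is true only for:
  s=False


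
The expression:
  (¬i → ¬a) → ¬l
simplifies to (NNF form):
(a ∧ ¬i) ∨ ¬l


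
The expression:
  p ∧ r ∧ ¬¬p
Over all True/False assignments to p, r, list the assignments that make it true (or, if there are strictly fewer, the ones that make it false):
is true only for:
  p=True, r=True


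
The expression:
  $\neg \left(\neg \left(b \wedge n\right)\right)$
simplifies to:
$b \wedge n$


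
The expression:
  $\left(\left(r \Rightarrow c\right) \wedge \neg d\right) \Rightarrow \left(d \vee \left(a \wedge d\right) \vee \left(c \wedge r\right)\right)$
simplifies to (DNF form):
$d \vee r$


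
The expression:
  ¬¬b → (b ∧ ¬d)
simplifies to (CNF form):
¬b ∨ ¬d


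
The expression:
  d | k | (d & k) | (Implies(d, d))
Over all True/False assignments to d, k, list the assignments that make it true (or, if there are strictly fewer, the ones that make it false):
is always true.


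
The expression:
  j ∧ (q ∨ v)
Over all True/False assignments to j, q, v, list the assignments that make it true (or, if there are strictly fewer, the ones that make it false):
is true only for:
  j=True, q=False, v=True;
  j=True, q=True, v=False;
  j=True, q=True, v=True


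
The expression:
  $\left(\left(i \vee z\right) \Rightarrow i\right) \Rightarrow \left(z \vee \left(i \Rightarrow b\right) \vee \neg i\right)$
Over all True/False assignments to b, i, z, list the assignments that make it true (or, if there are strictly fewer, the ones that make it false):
is false only for:
  b=False, i=True, z=False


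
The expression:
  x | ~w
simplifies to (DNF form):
x | ~w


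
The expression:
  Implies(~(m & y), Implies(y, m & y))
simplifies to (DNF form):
m | ~y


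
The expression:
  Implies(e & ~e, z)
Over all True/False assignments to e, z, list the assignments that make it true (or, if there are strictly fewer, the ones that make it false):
is always true.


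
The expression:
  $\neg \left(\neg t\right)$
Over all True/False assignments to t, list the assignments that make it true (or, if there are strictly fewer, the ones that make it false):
is true only for:
  t=True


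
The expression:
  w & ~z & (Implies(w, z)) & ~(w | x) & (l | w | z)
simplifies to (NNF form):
False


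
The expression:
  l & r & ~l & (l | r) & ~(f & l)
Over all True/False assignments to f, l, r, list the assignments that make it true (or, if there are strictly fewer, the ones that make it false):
is never true.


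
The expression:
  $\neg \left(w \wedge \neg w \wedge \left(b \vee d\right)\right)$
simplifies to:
$\text{True}$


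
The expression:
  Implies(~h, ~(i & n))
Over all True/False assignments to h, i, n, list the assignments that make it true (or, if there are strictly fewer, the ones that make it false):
is false only for:
  h=False, i=True, n=True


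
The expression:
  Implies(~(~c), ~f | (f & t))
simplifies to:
t | ~c | ~f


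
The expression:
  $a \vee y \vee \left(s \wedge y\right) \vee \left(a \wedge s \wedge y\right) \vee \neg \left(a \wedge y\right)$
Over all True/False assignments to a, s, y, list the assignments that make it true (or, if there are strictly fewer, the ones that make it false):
is always true.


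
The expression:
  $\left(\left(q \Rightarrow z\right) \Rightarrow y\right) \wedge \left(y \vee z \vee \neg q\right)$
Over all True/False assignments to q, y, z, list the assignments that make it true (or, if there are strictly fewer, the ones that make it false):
is true only for:
  q=False, y=True, z=False;
  q=False, y=True, z=True;
  q=True, y=True, z=False;
  q=True, y=True, z=True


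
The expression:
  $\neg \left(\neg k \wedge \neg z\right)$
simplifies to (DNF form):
$k \vee z$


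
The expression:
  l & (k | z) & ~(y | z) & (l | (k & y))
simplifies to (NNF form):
k & l & ~y & ~z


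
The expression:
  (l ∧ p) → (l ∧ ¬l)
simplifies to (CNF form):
¬l ∨ ¬p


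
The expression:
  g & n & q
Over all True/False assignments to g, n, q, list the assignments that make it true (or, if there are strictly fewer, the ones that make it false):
is true only for:
  g=True, n=True, q=True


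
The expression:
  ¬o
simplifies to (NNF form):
¬o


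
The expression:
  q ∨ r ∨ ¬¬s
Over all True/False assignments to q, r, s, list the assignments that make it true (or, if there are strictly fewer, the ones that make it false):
is false only for:
  q=False, r=False, s=False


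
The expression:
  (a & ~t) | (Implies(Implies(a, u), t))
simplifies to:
a | t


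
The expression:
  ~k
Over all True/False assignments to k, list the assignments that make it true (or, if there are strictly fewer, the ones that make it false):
is true only for:
  k=False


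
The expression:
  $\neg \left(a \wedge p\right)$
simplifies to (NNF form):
$\neg a \vee \neg p$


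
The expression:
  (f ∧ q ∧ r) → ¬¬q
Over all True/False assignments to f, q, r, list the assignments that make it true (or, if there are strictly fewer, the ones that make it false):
is always true.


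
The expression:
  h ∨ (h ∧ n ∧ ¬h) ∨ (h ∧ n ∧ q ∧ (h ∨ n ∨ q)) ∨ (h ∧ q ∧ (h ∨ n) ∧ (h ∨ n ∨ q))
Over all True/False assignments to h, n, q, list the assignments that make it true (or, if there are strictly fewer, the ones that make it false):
is true only for:
  h=True, n=False, q=False;
  h=True, n=False, q=True;
  h=True, n=True, q=False;
  h=True, n=True, q=True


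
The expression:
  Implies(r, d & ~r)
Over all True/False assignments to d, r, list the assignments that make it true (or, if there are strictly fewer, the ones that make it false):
is true only for:
  d=False, r=False;
  d=True, r=False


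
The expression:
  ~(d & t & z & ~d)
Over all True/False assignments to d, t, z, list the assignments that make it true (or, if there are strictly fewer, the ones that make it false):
is always true.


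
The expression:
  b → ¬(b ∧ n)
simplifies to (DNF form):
¬b ∨ ¬n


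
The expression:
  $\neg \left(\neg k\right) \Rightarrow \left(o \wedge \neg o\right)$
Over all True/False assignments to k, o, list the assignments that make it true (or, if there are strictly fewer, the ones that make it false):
is true only for:
  k=False, o=False;
  k=False, o=True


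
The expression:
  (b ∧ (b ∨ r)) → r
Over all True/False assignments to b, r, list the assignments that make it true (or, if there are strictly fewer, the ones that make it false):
is false only for:
  b=True, r=False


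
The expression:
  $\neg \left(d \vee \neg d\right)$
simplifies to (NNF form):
$\text{False}$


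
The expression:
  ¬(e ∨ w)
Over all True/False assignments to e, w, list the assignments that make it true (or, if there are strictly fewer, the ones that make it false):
is true only for:
  e=False, w=False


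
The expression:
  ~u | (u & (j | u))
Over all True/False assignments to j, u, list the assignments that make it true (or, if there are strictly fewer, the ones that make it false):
is always true.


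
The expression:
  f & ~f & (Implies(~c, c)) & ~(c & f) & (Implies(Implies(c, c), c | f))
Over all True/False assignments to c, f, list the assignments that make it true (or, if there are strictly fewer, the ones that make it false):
is never true.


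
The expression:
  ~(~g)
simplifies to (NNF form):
g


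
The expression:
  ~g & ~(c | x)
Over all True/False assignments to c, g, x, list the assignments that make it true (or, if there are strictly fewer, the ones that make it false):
is true only for:
  c=False, g=False, x=False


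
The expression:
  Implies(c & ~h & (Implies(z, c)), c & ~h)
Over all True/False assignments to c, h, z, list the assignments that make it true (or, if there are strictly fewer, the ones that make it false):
is always true.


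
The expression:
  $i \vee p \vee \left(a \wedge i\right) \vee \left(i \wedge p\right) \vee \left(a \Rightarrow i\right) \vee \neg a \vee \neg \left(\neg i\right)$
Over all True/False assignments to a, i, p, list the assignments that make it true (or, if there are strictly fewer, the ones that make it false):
is false only for:
  a=True, i=False, p=False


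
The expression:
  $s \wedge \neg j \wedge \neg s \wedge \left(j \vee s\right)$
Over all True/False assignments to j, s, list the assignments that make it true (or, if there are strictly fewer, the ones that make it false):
is never true.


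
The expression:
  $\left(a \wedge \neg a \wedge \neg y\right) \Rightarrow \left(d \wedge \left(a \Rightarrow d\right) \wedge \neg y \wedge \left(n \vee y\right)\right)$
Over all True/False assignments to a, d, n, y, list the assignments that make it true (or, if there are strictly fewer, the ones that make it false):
is always true.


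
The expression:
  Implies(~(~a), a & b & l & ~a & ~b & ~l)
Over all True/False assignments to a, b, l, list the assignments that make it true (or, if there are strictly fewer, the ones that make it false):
is true only for:
  a=False, b=False, l=False;
  a=False, b=False, l=True;
  a=False, b=True, l=False;
  a=False, b=True, l=True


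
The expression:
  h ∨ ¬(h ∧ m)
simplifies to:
True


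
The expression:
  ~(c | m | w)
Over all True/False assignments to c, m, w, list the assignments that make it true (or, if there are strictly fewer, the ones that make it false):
is true only for:
  c=False, m=False, w=False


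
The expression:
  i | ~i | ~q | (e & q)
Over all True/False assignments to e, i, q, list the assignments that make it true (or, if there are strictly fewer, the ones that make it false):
is always true.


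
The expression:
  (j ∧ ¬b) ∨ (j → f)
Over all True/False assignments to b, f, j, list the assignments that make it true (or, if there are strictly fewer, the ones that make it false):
is false only for:
  b=True, f=False, j=True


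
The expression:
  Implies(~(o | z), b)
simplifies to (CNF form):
b | o | z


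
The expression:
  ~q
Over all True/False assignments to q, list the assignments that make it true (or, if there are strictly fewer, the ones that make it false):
is true only for:
  q=False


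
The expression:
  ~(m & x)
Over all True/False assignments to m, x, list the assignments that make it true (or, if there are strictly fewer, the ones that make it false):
is false only for:
  m=True, x=True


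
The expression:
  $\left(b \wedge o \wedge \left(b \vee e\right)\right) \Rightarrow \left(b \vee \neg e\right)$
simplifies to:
$\text{True}$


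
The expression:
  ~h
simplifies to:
~h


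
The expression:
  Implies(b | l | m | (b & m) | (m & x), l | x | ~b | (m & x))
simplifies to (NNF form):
l | x | ~b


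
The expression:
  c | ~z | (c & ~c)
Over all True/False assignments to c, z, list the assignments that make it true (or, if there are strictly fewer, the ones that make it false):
is false only for:
  c=False, z=True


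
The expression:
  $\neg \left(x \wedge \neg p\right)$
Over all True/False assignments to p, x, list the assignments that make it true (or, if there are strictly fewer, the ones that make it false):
is false only for:
  p=False, x=True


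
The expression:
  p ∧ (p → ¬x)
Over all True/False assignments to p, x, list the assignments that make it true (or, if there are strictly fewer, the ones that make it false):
is true only for:
  p=True, x=False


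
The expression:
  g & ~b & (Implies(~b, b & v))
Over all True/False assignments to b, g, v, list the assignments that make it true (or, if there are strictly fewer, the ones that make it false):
is never true.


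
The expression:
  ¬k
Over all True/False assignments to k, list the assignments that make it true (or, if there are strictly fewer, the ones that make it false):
is true only for:
  k=False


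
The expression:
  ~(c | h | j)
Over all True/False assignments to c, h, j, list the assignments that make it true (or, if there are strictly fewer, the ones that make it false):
is true only for:
  c=False, h=False, j=False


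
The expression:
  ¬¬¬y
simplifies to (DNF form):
¬y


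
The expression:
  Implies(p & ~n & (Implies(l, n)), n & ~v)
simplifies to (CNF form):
l | n | ~p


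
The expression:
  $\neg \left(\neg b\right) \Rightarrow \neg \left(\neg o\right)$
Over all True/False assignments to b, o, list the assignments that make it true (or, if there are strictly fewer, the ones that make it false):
is false only for:
  b=True, o=False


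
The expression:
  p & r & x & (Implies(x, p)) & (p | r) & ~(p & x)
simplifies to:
False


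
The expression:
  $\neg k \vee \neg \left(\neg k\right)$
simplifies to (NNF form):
$\text{True}$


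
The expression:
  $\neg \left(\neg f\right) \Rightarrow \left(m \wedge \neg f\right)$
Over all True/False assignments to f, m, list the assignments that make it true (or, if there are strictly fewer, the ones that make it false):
is true only for:
  f=False, m=False;
  f=False, m=True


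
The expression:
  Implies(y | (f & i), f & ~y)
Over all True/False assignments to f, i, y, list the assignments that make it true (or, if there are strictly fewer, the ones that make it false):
is true only for:
  f=False, i=False, y=False;
  f=False, i=True, y=False;
  f=True, i=False, y=False;
  f=True, i=True, y=False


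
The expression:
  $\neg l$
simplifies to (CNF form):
$\neg l$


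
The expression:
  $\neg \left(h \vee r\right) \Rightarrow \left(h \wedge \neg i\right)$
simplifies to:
$h \vee r$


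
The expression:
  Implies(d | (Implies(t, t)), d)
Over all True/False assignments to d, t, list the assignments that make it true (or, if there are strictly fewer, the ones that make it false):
is true only for:
  d=True, t=False;
  d=True, t=True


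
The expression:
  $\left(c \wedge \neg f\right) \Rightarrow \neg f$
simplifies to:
$\text{True}$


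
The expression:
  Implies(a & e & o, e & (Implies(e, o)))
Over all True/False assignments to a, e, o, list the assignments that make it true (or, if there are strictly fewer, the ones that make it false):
is always true.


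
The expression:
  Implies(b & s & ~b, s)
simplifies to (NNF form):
True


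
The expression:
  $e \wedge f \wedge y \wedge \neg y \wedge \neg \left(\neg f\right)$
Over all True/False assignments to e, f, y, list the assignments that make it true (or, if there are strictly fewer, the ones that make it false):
is never true.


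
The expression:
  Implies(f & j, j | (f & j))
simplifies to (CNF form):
True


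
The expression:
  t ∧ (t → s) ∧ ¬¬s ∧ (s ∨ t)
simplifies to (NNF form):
s ∧ t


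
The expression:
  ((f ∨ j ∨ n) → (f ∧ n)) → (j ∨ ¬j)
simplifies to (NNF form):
True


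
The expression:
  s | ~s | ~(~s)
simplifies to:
True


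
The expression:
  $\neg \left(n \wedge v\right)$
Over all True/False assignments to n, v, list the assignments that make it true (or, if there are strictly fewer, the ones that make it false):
is false only for:
  n=True, v=True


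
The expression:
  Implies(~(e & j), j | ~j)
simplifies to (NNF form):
True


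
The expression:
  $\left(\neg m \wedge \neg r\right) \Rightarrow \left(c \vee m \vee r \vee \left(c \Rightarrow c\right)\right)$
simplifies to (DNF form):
$\text{True}$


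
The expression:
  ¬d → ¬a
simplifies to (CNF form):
d ∨ ¬a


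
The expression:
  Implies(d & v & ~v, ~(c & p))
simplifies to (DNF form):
True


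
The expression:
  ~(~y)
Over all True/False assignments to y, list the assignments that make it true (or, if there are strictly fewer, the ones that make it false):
is true only for:
  y=True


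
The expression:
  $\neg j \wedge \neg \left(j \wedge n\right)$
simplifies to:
$\neg j$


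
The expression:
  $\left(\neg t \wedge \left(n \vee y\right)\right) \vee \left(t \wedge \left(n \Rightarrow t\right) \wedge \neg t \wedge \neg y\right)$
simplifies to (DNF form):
$\left(n \wedge \neg t\right) \vee \left(y \wedge \neg t\right)$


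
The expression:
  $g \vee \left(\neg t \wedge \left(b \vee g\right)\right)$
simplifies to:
$g \vee \left(b \wedge \neg t\right)$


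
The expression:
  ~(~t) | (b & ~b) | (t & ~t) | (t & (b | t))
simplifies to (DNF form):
t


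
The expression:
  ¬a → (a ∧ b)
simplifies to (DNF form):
a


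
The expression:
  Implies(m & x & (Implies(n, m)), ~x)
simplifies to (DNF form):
~m | ~x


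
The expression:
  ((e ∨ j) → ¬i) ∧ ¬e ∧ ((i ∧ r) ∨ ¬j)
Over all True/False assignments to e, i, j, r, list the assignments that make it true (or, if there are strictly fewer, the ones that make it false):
is true only for:
  e=False, i=False, j=False, r=False;
  e=False, i=False, j=False, r=True;
  e=False, i=True, j=False, r=False;
  e=False, i=True, j=False, r=True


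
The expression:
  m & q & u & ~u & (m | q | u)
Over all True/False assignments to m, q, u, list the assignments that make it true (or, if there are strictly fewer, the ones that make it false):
is never true.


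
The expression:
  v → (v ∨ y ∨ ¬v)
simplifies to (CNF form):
True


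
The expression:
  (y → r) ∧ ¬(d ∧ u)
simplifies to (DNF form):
(r ∧ ¬d) ∨ (r ∧ ¬u) ∨ (¬d ∧ ¬y) ∨ (¬u ∧ ¬y)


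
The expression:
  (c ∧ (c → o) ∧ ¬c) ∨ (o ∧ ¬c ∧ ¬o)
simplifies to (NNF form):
False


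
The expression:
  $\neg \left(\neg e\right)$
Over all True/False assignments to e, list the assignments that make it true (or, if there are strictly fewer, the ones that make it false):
is true only for:
  e=True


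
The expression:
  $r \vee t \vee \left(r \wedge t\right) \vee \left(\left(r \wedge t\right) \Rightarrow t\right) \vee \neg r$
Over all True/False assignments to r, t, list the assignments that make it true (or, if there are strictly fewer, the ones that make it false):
is always true.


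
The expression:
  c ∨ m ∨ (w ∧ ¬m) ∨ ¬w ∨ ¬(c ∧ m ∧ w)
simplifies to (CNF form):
True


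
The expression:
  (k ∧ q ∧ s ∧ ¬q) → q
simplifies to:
True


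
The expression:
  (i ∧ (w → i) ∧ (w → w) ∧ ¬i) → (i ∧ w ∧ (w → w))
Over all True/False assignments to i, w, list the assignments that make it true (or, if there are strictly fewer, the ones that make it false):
is always true.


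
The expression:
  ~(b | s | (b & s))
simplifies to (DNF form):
~b & ~s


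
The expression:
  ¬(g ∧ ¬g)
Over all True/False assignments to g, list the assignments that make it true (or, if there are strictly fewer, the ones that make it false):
is always true.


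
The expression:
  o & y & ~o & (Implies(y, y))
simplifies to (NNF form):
False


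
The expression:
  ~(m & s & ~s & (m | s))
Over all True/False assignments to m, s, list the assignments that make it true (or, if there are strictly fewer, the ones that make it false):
is always true.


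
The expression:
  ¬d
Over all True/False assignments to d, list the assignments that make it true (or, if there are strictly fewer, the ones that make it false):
is true only for:
  d=False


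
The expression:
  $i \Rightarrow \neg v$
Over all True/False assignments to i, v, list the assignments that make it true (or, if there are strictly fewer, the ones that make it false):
is false only for:
  i=True, v=True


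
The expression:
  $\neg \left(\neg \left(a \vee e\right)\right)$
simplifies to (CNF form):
$a \vee e$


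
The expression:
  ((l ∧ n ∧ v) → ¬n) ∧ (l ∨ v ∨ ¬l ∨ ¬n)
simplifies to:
¬l ∨ ¬n ∨ ¬v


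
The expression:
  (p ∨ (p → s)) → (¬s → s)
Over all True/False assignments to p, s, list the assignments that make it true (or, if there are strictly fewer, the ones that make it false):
is true only for:
  p=False, s=True;
  p=True, s=True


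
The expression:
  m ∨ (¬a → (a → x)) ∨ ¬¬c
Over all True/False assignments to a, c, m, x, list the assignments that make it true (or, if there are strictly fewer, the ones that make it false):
is always true.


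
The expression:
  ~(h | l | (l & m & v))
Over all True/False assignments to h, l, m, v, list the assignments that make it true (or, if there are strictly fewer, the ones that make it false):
is true only for:
  h=False, l=False, m=False, v=False;
  h=False, l=False, m=False, v=True;
  h=False, l=False, m=True, v=False;
  h=False, l=False, m=True, v=True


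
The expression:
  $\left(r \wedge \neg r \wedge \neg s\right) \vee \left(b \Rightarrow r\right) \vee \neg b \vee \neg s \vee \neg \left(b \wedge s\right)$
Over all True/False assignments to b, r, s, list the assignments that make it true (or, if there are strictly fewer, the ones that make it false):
is false only for:
  b=True, r=False, s=True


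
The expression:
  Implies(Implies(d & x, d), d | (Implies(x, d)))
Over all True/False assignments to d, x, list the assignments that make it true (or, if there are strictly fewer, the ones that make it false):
is false only for:
  d=False, x=True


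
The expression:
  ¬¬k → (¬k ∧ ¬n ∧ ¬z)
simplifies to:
¬k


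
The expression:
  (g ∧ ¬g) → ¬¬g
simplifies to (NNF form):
True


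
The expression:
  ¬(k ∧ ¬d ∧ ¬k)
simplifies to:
True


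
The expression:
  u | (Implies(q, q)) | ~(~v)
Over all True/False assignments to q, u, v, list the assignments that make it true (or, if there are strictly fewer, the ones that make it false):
is always true.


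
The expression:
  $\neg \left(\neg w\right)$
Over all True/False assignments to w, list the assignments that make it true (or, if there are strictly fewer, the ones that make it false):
is true only for:
  w=True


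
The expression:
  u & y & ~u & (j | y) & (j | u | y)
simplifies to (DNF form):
False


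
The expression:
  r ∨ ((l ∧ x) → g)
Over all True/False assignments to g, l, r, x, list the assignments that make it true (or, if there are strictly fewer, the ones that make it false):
is false only for:
  g=False, l=True, r=False, x=True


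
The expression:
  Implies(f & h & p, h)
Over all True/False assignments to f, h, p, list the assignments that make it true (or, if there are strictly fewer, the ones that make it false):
is always true.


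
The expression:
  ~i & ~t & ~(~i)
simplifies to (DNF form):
False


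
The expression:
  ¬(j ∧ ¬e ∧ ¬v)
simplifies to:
e ∨ v ∨ ¬j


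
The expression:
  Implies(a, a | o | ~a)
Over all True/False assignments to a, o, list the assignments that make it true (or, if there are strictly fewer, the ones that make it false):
is always true.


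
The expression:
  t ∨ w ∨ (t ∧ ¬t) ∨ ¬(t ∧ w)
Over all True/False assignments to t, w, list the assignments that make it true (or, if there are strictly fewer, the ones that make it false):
is always true.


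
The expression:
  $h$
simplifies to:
$h$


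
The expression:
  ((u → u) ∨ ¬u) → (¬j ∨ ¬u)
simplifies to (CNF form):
¬j ∨ ¬u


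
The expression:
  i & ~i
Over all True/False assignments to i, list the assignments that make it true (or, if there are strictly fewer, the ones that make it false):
is never true.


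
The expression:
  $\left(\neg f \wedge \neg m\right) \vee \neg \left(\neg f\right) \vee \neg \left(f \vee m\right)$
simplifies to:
$f \vee \neg m$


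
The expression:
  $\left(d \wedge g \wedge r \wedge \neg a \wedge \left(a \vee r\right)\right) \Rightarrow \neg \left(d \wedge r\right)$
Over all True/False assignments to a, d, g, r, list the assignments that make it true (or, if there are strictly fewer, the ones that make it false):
is false only for:
  a=False, d=True, g=True, r=True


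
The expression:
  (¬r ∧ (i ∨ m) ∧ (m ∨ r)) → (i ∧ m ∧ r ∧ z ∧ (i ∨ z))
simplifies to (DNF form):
r ∨ ¬m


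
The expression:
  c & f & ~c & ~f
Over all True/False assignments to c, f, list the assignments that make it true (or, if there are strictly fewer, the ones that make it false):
is never true.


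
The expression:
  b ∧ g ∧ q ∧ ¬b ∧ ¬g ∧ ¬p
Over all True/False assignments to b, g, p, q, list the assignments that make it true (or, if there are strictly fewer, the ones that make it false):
is never true.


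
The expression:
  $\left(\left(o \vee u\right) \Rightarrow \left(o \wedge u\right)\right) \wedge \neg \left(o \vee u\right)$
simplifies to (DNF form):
$\neg o \wedge \neg u$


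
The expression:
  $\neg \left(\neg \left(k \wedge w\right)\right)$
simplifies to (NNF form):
$k \wedge w$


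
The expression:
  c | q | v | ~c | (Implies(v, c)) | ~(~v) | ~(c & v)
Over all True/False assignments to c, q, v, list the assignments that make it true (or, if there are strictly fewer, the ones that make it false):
is always true.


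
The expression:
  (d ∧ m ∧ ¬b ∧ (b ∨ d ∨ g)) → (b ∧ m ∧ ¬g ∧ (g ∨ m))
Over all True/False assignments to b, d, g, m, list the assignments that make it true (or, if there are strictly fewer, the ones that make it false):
is false only for:
  b=False, d=True, g=False, m=True;
  b=False, d=True, g=True, m=True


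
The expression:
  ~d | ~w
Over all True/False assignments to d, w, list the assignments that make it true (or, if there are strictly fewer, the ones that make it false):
is false only for:
  d=True, w=True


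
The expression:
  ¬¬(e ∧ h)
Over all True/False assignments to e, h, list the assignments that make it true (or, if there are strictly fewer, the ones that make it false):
is true only for:
  e=True, h=True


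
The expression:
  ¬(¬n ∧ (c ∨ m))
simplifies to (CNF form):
(n ∨ ¬c) ∧ (n ∨ ¬m)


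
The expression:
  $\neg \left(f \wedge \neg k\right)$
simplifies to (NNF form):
$k \vee \neg f$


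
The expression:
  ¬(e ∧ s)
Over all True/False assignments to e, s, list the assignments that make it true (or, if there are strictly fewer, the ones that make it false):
is false only for:
  e=True, s=True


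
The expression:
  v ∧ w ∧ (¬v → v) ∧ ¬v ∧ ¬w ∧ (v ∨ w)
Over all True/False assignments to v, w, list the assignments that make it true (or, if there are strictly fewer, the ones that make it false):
is never true.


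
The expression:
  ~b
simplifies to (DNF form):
~b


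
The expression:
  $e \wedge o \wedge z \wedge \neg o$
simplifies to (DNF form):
$\text{False}$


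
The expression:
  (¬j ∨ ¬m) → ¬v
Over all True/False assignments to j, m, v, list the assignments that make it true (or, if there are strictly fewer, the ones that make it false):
is false only for:
  j=False, m=False, v=True;
  j=False, m=True, v=True;
  j=True, m=False, v=True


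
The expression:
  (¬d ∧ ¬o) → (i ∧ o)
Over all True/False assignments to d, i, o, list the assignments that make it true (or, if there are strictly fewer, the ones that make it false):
is false only for:
  d=False, i=False, o=False;
  d=False, i=True, o=False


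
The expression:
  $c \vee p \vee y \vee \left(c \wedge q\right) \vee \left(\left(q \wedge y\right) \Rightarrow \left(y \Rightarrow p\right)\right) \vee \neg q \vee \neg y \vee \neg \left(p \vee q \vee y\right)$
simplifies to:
$\text{True}$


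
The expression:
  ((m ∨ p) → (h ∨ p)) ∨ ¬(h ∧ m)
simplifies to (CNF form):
True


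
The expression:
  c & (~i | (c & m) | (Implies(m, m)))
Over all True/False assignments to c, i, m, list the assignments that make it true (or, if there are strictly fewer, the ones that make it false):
is true only for:
  c=True, i=False, m=False;
  c=True, i=False, m=True;
  c=True, i=True, m=False;
  c=True, i=True, m=True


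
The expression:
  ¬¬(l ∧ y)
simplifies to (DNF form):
l ∧ y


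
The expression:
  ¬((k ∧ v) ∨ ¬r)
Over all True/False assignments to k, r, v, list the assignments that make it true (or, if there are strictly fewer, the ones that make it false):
is true only for:
  k=False, r=True, v=False;
  k=False, r=True, v=True;
  k=True, r=True, v=False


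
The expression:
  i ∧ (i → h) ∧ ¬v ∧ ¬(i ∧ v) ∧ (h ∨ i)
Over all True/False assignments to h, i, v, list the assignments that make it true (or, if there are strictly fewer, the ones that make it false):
is true only for:
  h=True, i=True, v=False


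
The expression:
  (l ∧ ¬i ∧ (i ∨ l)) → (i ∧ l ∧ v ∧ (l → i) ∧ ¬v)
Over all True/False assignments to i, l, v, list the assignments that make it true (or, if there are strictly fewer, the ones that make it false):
is false only for:
  i=False, l=True, v=False;
  i=False, l=True, v=True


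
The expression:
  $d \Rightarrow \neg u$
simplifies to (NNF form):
$\neg d \vee \neg u$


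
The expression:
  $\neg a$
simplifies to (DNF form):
$\neg a$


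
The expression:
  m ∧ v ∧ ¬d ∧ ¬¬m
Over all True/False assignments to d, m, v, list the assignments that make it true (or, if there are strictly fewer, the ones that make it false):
is true only for:
  d=False, m=True, v=True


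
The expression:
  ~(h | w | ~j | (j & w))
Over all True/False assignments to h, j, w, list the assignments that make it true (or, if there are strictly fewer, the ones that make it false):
is true only for:
  h=False, j=True, w=False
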